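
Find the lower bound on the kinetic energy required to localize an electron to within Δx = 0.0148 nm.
43.485 eV

Localizing a particle requires giving it sufficient momentum uncertainty:

1. From uncertainty principle: Δp ≥ ℏ/(2Δx)
   Δp_min = (1.055e-34 J·s) / (2 × 1.480e-11 m)
   Δp_min = 3.563e-24 kg·m/s

2. This momentum uncertainty corresponds to kinetic energy:
   KE ≈ (Δp)²/(2m) = (3.563e-24)²/(2 × 9.109e-31 kg)
   KE = 6.967e-18 J = 43.485 eV

Tighter localization requires more energy.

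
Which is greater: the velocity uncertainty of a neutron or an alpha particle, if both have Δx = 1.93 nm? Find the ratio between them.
The neutron has the larger minimum velocity uncertainty, by a ratio of 4.0.

For both particles, Δp_min = ℏ/(2Δx) = 2.732e-26 kg·m/s (same for both).

The velocity uncertainty is Δv = Δp/m:
- neutron: Δv = 2.732e-26 / 1.675e-27 = 1.631e+01 m/s = 16.311 m/s
- alpha particle: Δv = 2.732e-26 / 6.645e-27 = 4.112e+00 m/s = 4.112 m/s

Ratio: 1.631e+01 / 4.112e+00 = 4.0

The lighter particle has larger velocity uncertainty because Δv ∝ 1/m.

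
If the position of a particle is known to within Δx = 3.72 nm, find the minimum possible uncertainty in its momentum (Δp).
1.417 × 10^-26 kg·m/s

Using the Heisenberg uncertainty principle:
ΔxΔp ≥ ℏ/2

The minimum uncertainty in momentum is:
Δp_min = ℏ/(2Δx)
Δp_min = (1.055e-34 J·s) / (2 × 3.720e-09 m)
Δp_min = 1.417e-26 kg·m/s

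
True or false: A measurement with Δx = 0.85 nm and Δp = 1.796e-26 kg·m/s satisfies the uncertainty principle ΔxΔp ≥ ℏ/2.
No, it violates the uncertainty principle (impossible measurement).

Calculate the product ΔxΔp:
ΔxΔp = (8.500e-10 m) × (1.796e-26 kg·m/s)
ΔxΔp = 1.527e-35 J·s

Compare to the minimum allowed value ℏ/2:
ℏ/2 = 5.273e-35 J·s

Since ΔxΔp = 1.527e-35 J·s < 5.273e-35 J·s = ℏ/2,
the measurement violates the uncertainty principle.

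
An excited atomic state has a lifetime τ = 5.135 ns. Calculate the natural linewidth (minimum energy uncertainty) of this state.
64.091 neV

Using the energy-time uncertainty principle:
ΔEΔt ≥ ℏ/2

The lifetime τ represents the time uncertainty Δt.
The natural linewidth (minimum energy uncertainty) is:

ΔE = ℏ/(2τ)
ΔE = (1.055e-34 J·s) / (2 × 5.135e-09 s)
ΔE = 1.027e-26 J = 64.091 neV

This natural linewidth limits the precision of spectroscopic measurements.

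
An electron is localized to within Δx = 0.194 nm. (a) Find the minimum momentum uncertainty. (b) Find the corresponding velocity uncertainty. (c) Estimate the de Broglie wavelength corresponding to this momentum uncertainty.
(a) Δp_min = 2.718 × 10^-25 kg·m/s
(b) Δv_min = 298.370 km/s
(c) λ_dB = 2.438 nm

Step-by-step:

(a) From the uncertainty principle:
Δp_min = ℏ/(2Δx) = (1.055e-34 J·s)/(2 × 1.940e-10 m) = 2.718e-25 kg·m/s

(b) The velocity uncertainty:
Δv = Δp/m = (2.718e-25 kg·m/s)/(9.109e-31 kg) = 2.984e+05 m/s = 298.370 km/s

(c) The de Broglie wavelength for this momentum:
λ = h/p = (6.626e-34 J·s)/(2.718e-25 kg·m/s) = 2.438e-09 m = 2.438 nm

Note: The de Broglie wavelength is comparable to the localization size, as expected from wave-particle duality.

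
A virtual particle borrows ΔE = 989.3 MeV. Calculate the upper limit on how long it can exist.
3.327 × 10^-25 s

Using the energy-time uncertainty principle:
ΔEΔt ≥ ℏ/2

For a virtual particle borrowing energy ΔE, the maximum lifetime is:
Δt_max = ℏ/(2ΔE)

Converting energy:
ΔE = 989.3 MeV = 1.585e-10 J

Δt_max = (1.055e-34 J·s) / (2 × 1.585e-10 J)
Δt_max = 3.327e-25 s = 3.327 × 10^-25 s

Virtual particles with higher borrowed energy exist for shorter times.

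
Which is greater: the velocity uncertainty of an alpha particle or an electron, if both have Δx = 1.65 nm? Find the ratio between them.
The electron has the larger minimum velocity uncertainty, by a ratio of 7294.3.

For both particles, Δp_min = ℏ/(2Δx) = 3.196e-26 kg·m/s (same for both).

The velocity uncertainty is Δv = Δp/m:
- alpha particle: Δv = 3.196e-26 / 6.645e-27 = 4.809e+00 m/s = 4.809 m/s
- electron: Δv = 3.196e-26 / 9.109e-31 = 3.508e+04 m/s = 35.081 km/s

Ratio: 3.508e+04 / 4.809e+00 = 7294.3

The lighter particle has larger velocity uncertainty because Δv ∝ 1/m.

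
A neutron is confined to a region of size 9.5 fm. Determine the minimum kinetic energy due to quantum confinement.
57.400 keV

Using the uncertainty principle:

1. Position uncertainty: Δx ≈ 9.500e-15 m
2. Minimum momentum uncertainty: Δp = ℏ/(2Δx) = 5.550e-21 kg·m/s
3. Minimum kinetic energy:
   KE = (Δp)²/(2m) = (5.550e-21)²/(2 × 1.675e-27 kg)
   KE = 9.196e-15 J = 57.400 keV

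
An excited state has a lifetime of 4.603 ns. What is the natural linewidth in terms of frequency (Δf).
17.288 MHz

Using the energy-time uncertainty principle and E = hf:
ΔEΔt ≥ ℏ/2
hΔf·Δt ≥ ℏ/2

The minimum frequency uncertainty is:
Δf = ℏ/(2hτ) = 1/(4πτ)
Δf = 1/(4π × 4.603e-09 s)
Δf = 1.729e+07 Hz = 17.288 MHz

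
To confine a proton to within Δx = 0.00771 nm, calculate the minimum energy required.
87.266 meV

Localizing a particle requires giving it sufficient momentum uncertainty:

1. From uncertainty principle: Δp ≥ ℏ/(2Δx)
   Δp_min = (1.055e-34 J·s) / (2 × 7.710e-12 m)
   Δp_min = 6.839e-24 kg·m/s

2. This momentum uncertainty corresponds to kinetic energy:
   KE ≈ (Δp)²/(2m) = (6.839e-24)²/(2 × 1.673e-27 kg)
   KE = 1.398e-20 J = 87.266 meV

Tighter localization requires more energy.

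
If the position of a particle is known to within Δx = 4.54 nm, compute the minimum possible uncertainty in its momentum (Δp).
1.161 × 10^-26 kg·m/s

Using the Heisenberg uncertainty principle:
ΔxΔp ≥ ℏ/2

The minimum uncertainty in momentum is:
Δp_min = ℏ/(2Δx)
Δp_min = (1.055e-34 J·s) / (2 × 4.540e-09 m)
Δp_min = 1.161e-26 kg·m/s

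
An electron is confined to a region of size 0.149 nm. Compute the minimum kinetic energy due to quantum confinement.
429.033 meV

Using the uncertainty principle:

1. Position uncertainty: Δx ≈ 1.490e-10 m
2. Minimum momentum uncertainty: Δp = ℏ/(2Δx) = 3.539e-25 kg·m/s
3. Minimum kinetic energy:
   KE = (Δp)²/(2m) = (3.539e-25)²/(2 × 9.109e-31 kg)
   KE = 6.874e-20 J = 429.033 meV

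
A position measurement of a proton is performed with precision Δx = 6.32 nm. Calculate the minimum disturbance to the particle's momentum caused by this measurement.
8.343 × 10^-27 kg·m/s

The uncertainty principle implies that measuring position disturbs momentum:
ΔxΔp ≥ ℏ/2

When we measure position with precision Δx, we necessarily introduce a momentum uncertainty:
Δp ≥ ℏ/(2Δx)
Δp_min = (1.055e-34 J·s) / (2 × 6.320e-09 m)
Δp_min = 8.343e-27 kg·m/s

The more precisely we measure position, the greater the momentum disturbance.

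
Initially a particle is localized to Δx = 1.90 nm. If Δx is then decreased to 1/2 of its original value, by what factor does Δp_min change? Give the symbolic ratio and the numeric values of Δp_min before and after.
Original Δp_min = 2.775 × 10^-26 kg·m/s; new Δp'_min = 5.550 × 10^-26 kg·m/s; ratio Δp'_min/Δp_min = 2.

From the uncertainty principle ΔxΔp ≥ ℏ/2, the minimum momentum uncertainty is Δp_min = ℏ/(2Δx).

Original (Δx = 1.90 nm = 1.900e-09 m):
Δp_min = (1.055e-34 J·s)/(2 × 1.900e-09 m) = 2.775e-26 kg·m/s

When Δx → (1/2)Δx:
Δp'_min = ℏ/(2 × (1/2)Δx) = 2 × ℏ/(2Δx) = 2 × Δp_min
Δp'_min = 2 × 2.775e-26 kg·m/s = 5.550e-26 kg·m/s

Since Δp_min ∝ 1/Δx, when Δx is decreased to 1/2 of its original value, Δp_min increases to 2 times its original value.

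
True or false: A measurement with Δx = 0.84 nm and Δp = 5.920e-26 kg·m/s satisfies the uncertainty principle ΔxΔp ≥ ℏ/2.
No, it violates the uncertainty principle (impossible measurement).

Calculate the product ΔxΔp:
ΔxΔp = (8.400e-10 m) × (5.920e-26 kg·m/s)
ΔxΔp = 4.973e-35 J·s

Compare to the minimum allowed value ℏ/2:
ℏ/2 = 5.273e-35 J·s

Since ΔxΔp = 4.973e-35 J·s < 5.273e-35 J·s = ℏ/2,
the measurement violates the uncertainty principle.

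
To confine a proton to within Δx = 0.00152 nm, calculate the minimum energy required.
2.245 eV

Localizing a particle requires giving it sufficient momentum uncertainty:

1. From uncertainty principle: Δp ≥ ℏ/(2Δx)
   Δp_min = (1.055e-34 J·s) / (2 × 1.520e-12 m)
   Δp_min = 3.469e-23 kg·m/s

2. This momentum uncertainty corresponds to kinetic energy:
   KE ≈ (Δp)²/(2m) = (3.469e-23)²/(2 × 1.673e-27 kg)
   KE = 3.597e-19 J = 2.245 eV

Tighter localization requires more energy.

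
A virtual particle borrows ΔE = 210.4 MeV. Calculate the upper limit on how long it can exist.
1.564 ys

Using the energy-time uncertainty principle:
ΔEΔt ≥ ℏ/2

For a virtual particle borrowing energy ΔE, the maximum lifetime is:
Δt_max = ℏ/(2ΔE)

Converting energy:
ΔE = 210.4 MeV = 3.371e-11 J

Δt_max = (1.055e-34 J·s) / (2 × 3.371e-11 J)
Δt_max = 1.564e-24 s = 1.564 ys

Virtual particles with higher borrowed energy exist for shorter times.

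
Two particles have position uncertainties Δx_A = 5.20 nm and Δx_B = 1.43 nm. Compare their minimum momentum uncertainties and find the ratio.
Particle B has the larger minimum momentum uncertainty, by a factor of 3.64.

For each particle, the minimum momentum uncertainty is Δp_min = ℏ/(2Δx):

Particle A: Δp_A = ℏ/(2×5.200e-09 m) = 1.014e-26 kg·m/s
Particle B: Δp_B = ℏ/(2×1.430e-09 m) = 3.687e-26 kg·m/s

Ratio: Δp_B/Δp_A = 3.64

Since Δp_min ∝ 1/Δx, the particle with smaller position uncertainty (B) has larger momentum uncertainty.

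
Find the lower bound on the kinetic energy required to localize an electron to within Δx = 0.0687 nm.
2.018 eV

Localizing a particle requires giving it sufficient momentum uncertainty:

1. From uncertainty principle: Δp ≥ ℏ/(2Δx)
   Δp_min = (1.055e-34 J·s) / (2 × 6.870e-11 m)
   Δp_min = 7.675e-25 kg·m/s

2. This momentum uncertainty corresponds to kinetic energy:
   KE ≈ (Δp)²/(2m) = (7.675e-25)²/(2 × 9.109e-31 kg)
   KE = 3.233e-19 J = 2.018 eV

Tighter localization requires more energy.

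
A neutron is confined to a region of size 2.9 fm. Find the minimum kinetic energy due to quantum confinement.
615.971 keV

Using the uncertainty principle:

1. Position uncertainty: Δx ≈ 2.900e-15 m
2. Minimum momentum uncertainty: Δp = ℏ/(2Δx) = 1.818e-20 kg·m/s
3. Minimum kinetic energy:
   KE = (Δp)²/(2m) = (1.818e-20)²/(2 × 1.675e-27 kg)
   KE = 9.869e-14 J = 615.971 keV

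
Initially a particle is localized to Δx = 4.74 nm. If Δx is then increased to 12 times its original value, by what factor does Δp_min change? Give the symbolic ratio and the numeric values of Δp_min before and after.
Original Δp_min = 1.112 × 10^-26 kg·m/s; new Δp'_min = 9.270 × 10^-28 kg·m/s; ratio Δp'_min/Δp_min = 1/12.

From the uncertainty principle ΔxΔp ≥ ℏ/2, the minimum momentum uncertainty is Δp_min = ℏ/(2Δx).

Original (Δx = 4.74 nm = 4.740e-09 m):
Δp_min = (1.055e-34 J·s)/(2 × 4.740e-09 m) = 1.112e-26 kg·m/s

When Δx → 12Δx:
Δp'_min = ℏ/(2 × 12Δx) = (1/12) × ℏ/(2Δx) = (1/12) × Δp_min
Δp'_min = 1/12 × 1.112e-26 kg·m/s = 9.270e-28 kg·m/s

Since Δp_min ∝ 1/Δx, when Δx is increased to 12 times its original value, Δp_min decreases to 1/12 of its original value.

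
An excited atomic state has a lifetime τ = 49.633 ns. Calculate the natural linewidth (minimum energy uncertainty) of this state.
6.631 neV

Using the energy-time uncertainty principle:
ΔEΔt ≥ ℏ/2

The lifetime τ represents the time uncertainty Δt.
The natural linewidth (minimum energy uncertainty) is:

ΔE = ℏ/(2τ)
ΔE = (1.055e-34 J·s) / (2 × 4.963e-08 s)
ΔE = 1.062e-27 J = 6.631 neV

This natural linewidth limits the precision of spectroscopic measurements.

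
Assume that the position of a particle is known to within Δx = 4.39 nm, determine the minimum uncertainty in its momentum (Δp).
1.201 × 10^-26 kg·m/s

Using the Heisenberg uncertainty principle:
ΔxΔp ≥ ℏ/2

The minimum uncertainty in momentum is:
Δp_min = ℏ/(2Δx)
Δp_min = (1.055e-34 J·s) / (2 × 4.390e-09 m)
Δp_min = 1.201e-26 kg·m/s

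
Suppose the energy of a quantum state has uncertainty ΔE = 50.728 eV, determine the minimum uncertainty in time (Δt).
6.488 as

Using the energy-time uncertainty principle:
ΔEΔt ≥ ℏ/2

The minimum uncertainty in time is:
Δt_min = ℏ/(2ΔE)
Δt_min = (1.055e-34 J·s) / (2 × 8.128e-18 J)
Δt_min = 6.488e-18 s = 6.488 as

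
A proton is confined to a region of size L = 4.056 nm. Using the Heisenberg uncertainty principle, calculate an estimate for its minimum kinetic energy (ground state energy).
315.325 neV

Using the uncertainty principle to estimate ground state energy:

1. The position uncertainty is approximately the confinement size:
   Δx ≈ L = 4.056e-09 m

2. From ΔxΔp ≥ ℏ/2, the minimum momentum uncertainty is:
   Δp ≈ ℏ/(2L) = 1.300e-26 kg·m/s

3. The kinetic energy is approximately:
   KE ≈ (Δp)²/(2m) = (1.300e-26)²/(2 × 1.673e-27 kg)
   KE ≈ 5.052e-26 J = 315.325 neV

This is an order-of-magnitude estimate of the ground state energy.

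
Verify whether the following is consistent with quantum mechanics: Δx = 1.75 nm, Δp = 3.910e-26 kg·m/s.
Yes, it satisfies the uncertainty principle.

Calculate the product ΔxΔp:
ΔxΔp = (1.750e-09 m) × (3.910e-26 kg·m/s)
ΔxΔp = 6.842e-35 J·s

Compare to the minimum allowed value ℏ/2:
ℏ/2 = 5.273e-35 J·s

Since ΔxΔp = 6.842e-35 J·s ≥ 5.273e-35 J·s = ℏ/2,
the measurement satisfies the uncertainty principle.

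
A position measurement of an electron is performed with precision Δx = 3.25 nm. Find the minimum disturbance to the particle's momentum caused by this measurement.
1.622 × 10^-26 kg·m/s

The uncertainty principle implies that measuring position disturbs momentum:
ΔxΔp ≥ ℏ/2

When we measure position with precision Δx, we necessarily introduce a momentum uncertainty:
Δp ≥ ℏ/(2Δx)
Δp_min = (1.055e-34 J·s) / (2 × 3.250e-09 m)
Δp_min = 1.622e-26 kg·m/s

The more precisely we measure position, the greater the momentum disturbance.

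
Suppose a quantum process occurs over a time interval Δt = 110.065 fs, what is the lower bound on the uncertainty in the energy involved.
2.990 meV

Using the energy-time uncertainty principle:
ΔEΔt ≥ ℏ/2

The minimum uncertainty in energy is:
ΔE_min = ℏ/(2Δt)
ΔE_min = (1.055e-34 J·s) / (2 × 1.101e-13 s)
ΔE_min = 4.791e-22 J = 2.990 meV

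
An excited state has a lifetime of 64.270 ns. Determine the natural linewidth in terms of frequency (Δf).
1.238 MHz

Using the energy-time uncertainty principle and E = hf:
ΔEΔt ≥ ℏ/2
hΔf·Δt ≥ ℏ/2

The minimum frequency uncertainty is:
Δf = ℏ/(2hτ) = 1/(4πτ)
Δf = 1/(4π × 6.427e-08 s)
Δf = 1.238e+06 Hz = 1.238 MHz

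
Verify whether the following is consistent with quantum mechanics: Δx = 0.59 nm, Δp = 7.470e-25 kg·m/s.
Yes, it satisfies the uncertainty principle.

Calculate the product ΔxΔp:
ΔxΔp = (5.900e-10 m) × (7.470e-25 kg·m/s)
ΔxΔp = 4.407e-34 J·s

Compare to the minimum allowed value ℏ/2:
ℏ/2 = 5.273e-35 J·s

Since ΔxΔp = 4.407e-34 J·s ≥ 5.273e-35 J·s = ℏ/2,
the measurement satisfies the uncertainty principle.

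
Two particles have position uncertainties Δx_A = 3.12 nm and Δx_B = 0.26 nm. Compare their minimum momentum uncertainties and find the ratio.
Particle B has the larger minimum momentum uncertainty, by a factor of 12.00.

For each particle, the minimum momentum uncertainty is Δp_min = ℏ/(2Δx):

Particle A: Δp_A = ℏ/(2×3.120e-09 m) = 1.690e-26 kg·m/s
Particle B: Δp_B = ℏ/(2×2.600e-10 m) = 2.028e-25 kg·m/s

Ratio: Δp_B/Δp_A = 12.00

Since Δp_min ∝ 1/Δx, the particle with smaller position uncertainty (B) has larger momentum uncertainty.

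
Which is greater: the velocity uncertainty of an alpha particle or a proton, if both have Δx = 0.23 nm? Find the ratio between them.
The proton has the larger minimum velocity uncertainty, by a ratio of 4.0.

For both particles, Δp_min = ℏ/(2Δx) = 2.293e-25 kg·m/s (same for both).

The velocity uncertainty is Δv = Δp/m:
- alpha particle: Δv = 2.293e-25 / 6.645e-27 = 3.450e+01 m/s = 34.502 m/s
- proton: Δv = 2.293e-25 / 1.673e-27 = 1.371e+02 m/s = 137.063 m/s

Ratio: 1.371e+02 / 3.450e+01 = 4.0

The lighter particle has larger velocity uncertainty because Δv ∝ 1/m.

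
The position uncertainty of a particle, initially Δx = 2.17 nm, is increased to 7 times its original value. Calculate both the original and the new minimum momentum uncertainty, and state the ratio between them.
Original Δp_min = 2.430 × 10^-26 kg·m/s; new Δp'_min = 3.471 × 10^-27 kg·m/s; ratio Δp'_min/Δp_min = 1/7.

From the uncertainty principle ΔxΔp ≥ ℏ/2, the minimum momentum uncertainty is Δp_min = ℏ/(2Δx).

Original (Δx = 2.17 nm = 2.170e-09 m):
Δp_min = (1.055e-34 J·s)/(2 × 2.170e-09 m) = 2.430e-26 kg·m/s

When Δx → 7Δx:
Δp'_min = ℏ/(2 × 7Δx) = (1/7) × ℏ/(2Δx) = (1/7) × Δp_min
Δp'_min = 1/7 × 2.430e-26 kg·m/s = 3.471e-27 kg·m/s

Since Δp_min ∝ 1/Δx, when Δx is increased to 7 times its original value, Δp_min decreases to 1/7 of its original value.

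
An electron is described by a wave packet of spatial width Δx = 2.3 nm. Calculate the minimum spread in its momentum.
2.293 × 10^-26 kg·m/s

For a wave packet, the spatial width Δx and momentum spread Δp are related by the uncertainty principle:
ΔxΔp ≥ ℏ/2

The minimum momentum spread is:
Δp_min = ℏ/(2Δx)
Δp_min = (1.055e-34 J·s) / (2 × 2.300e-09 m)
Δp_min = 2.293e-26 kg·m/s

A wave packet cannot have both a well-defined position and well-defined momentum.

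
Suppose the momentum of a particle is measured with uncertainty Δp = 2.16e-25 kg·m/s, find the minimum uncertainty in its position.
244.114 pm

Using the Heisenberg uncertainty principle:
ΔxΔp ≥ ℏ/2

The minimum uncertainty in position is:
Δx_min = ℏ/(2Δp)
Δx_min = (1.055e-34 J·s) / (2 × 2.160e-25 kg·m/s)
Δx_min = 2.441e-10 m = 244.114 pm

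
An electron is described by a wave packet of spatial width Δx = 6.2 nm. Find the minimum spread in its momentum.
8.505 × 10^-27 kg·m/s

For a wave packet, the spatial width Δx and momentum spread Δp are related by the uncertainty principle:
ΔxΔp ≥ ℏ/2

The minimum momentum spread is:
Δp_min = ℏ/(2Δx)
Δp_min = (1.055e-34 J·s) / (2 × 6.200e-09 m)
Δp_min = 8.505e-27 kg·m/s

A wave packet cannot have both a well-defined position and well-defined momentum.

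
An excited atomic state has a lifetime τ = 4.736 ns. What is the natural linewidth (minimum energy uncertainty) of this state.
69.490 neV

Using the energy-time uncertainty principle:
ΔEΔt ≥ ℏ/2

The lifetime τ represents the time uncertainty Δt.
The natural linewidth (minimum energy uncertainty) is:

ΔE = ℏ/(2τ)
ΔE = (1.055e-34 J·s) / (2 × 4.736e-09 s)
ΔE = 1.113e-26 J = 69.490 neV

This natural linewidth limits the precision of spectroscopic measurements.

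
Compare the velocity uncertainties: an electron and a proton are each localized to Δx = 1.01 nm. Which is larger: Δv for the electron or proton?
The electron has the larger minimum velocity uncertainty, by a ratio of 1836.2.

For both particles, Δp_min = ℏ/(2Δx) = 5.221e-26 kg·m/s (same for both).

The velocity uncertainty is Δv = Δp/m:
- electron: Δv = 5.221e-26 / 9.109e-31 = 5.731e+04 m/s = 57.311 km/s
- proton: Δv = 5.221e-26 / 1.673e-27 = 3.121e+01 m/s = 31.212 m/s

Ratio: 5.731e+04 / 3.121e+01 = 1836.2

The lighter particle has larger velocity uncertainty because Δv ∝ 1/m.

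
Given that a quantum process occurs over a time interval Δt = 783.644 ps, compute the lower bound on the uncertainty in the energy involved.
419.969 neV

Using the energy-time uncertainty principle:
ΔEΔt ≥ ℏ/2

The minimum uncertainty in energy is:
ΔE_min = ℏ/(2Δt)
ΔE_min = (1.055e-34 J·s) / (2 × 7.836e-10 s)
ΔE_min = 6.729e-26 J = 419.969 neV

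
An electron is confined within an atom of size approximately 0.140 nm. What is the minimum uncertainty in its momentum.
3.766 × 10^-25 kg·m/s

Using the Heisenberg uncertainty principle:
ΔxΔp ≥ ℏ/2

With Δx ≈ L = 1.400e-10 m (the confinement size):
Δp_min = ℏ/(2Δx)
Δp_min = (1.055e-34 J·s) / (2 × 1.400e-10 m)
Δp_min = 3.766e-25 kg·m/s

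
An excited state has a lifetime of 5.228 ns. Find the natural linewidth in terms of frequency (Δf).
15.221 MHz

Using the energy-time uncertainty principle and E = hf:
ΔEΔt ≥ ℏ/2
hΔf·Δt ≥ ℏ/2

The minimum frequency uncertainty is:
Δf = ℏ/(2hτ) = 1/(4πτ)
Δf = 1/(4π × 5.228e-09 s)
Δf = 1.522e+07 Hz = 15.221 MHz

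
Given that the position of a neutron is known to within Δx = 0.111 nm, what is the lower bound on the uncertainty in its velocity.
283.614 m/s

Using the Heisenberg uncertainty principle and Δp = mΔv:
ΔxΔp ≥ ℏ/2
Δx(mΔv) ≥ ℏ/2

The minimum uncertainty in velocity is:
Δv_min = ℏ/(2mΔx)
Δv_min = (1.055e-34 J·s) / (2 × 1.675e-27 kg × 1.110e-10 m)
Δv_min = 2.836e+02 m/s = 283.614 m/s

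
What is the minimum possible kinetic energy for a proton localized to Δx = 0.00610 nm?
139.410 meV

Localizing a particle requires giving it sufficient momentum uncertainty:

1. From uncertainty principle: Δp ≥ ℏ/(2Δx)
   Δp_min = (1.055e-34 J·s) / (2 × 6.100e-12 m)
   Δp_min = 8.644e-24 kg·m/s

2. This momentum uncertainty corresponds to kinetic energy:
   KE ≈ (Δp)²/(2m) = (8.644e-24)²/(2 × 1.673e-27 kg)
   KE = 2.234e-20 J = 139.410 meV

Tighter localization requires more energy.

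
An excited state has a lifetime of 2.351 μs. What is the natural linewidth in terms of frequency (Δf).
33.848 kHz

Using the energy-time uncertainty principle and E = hf:
ΔEΔt ≥ ℏ/2
hΔf·Δt ≥ ℏ/2

The minimum frequency uncertainty is:
Δf = ℏ/(2hτ) = 1/(4πτ)
Δf = 1/(4π × 2.351e-06 s)
Δf = 3.385e+04 Hz = 33.848 kHz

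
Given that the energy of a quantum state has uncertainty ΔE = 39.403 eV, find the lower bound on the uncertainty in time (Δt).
8.352 as

Using the energy-time uncertainty principle:
ΔEΔt ≥ ℏ/2

The minimum uncertainty in time is:
Δt_min = ℏ/(2ΔE)
Δt_min = (1.055e-34 J·s) / (2 × 6.313e-18 J)
Δt_min = 8.352e-18 s = 8.352 as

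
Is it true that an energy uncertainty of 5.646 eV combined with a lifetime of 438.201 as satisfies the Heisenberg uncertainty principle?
Yes, it satisfies the uncertainty relation.

Calculate the product ΔEΔt:
ΔE = 5.646 eV = 9.046e-19 J
ΔEΔt = (9.046e-19 J) × (4.382e-16 s)
ΔEΔt = 3.964e-34 J·s

Compare to the minimum allowed value ℏ/2:
ℏ/2 = 5.273e-35 J·s

Since ΔEΔt = 3.964e-34 J·s ≥ 5.273e-35 J·s = ℏ/2,
this satisfies the uncertainty relation.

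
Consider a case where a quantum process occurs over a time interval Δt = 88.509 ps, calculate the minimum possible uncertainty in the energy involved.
3.718 μeV

Using the energy-time uncertainty principle:
ΔEΔt ≥ ℏ/2

The minimum uncertainty in energy is:
ΔE_min = ℏ/(2Δt)
ΔE_min = (1.055e-34 J·s) / (2 × 8.851e-11 s)
ΔE_min = 5.957e-25 J = 3.718 μeV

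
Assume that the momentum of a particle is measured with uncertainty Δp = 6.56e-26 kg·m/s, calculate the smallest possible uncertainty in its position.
803.789 pm

Using the Heisenberg uncertainty principle:
ΔxΔp ≥ ℏ/2

The minimum uncertainty in position is:
Δx_min = ℏ/(2Δp)
Δx_min = (1.055e-34 J·s) / (2 × 6.560e-26 kg·m/s)
Δx_min = 8.038e-10 m = 803.789 pm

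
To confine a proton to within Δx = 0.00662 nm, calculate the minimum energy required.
118.369 meV

Localizing a particle requires giving it sufficient momentum uncertainty:

1. From uncertainty principle: Δp ≥ ℏ/(2Δx)
   Δp_min = (1.055e-34 J·s) / (2 × 6.620e-12 m)
   Δp_min = 7.965e-24 kg·m/s

2. This momentum uncertainty corresponds to kinetic energy:
   KE ≈ (Δp)²/(2m) = (7.965e-24)²/(2 × 1.673e-27 kg)
   KE = 1.896e-20 J = 118.369 meV

Tighter localization requires more energy.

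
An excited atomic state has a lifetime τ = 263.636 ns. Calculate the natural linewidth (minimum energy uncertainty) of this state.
1.248 neV

Using the energy-time uncertainty principle:
ΔEΔt ≥ ℏ/2

The lifetime τ represents the time uncertainty Δt.
The natural linewidth (minimum energy uncertainty) is:

ΔE = ℏ/(2τ)
ΔE = (1.055e-34 J·s) / (2 × 2.636e-07 s)
ΔE = 2.000e-28 J = 1.248 neV

This natural linewidth limits the precision of spectroscopic measurements.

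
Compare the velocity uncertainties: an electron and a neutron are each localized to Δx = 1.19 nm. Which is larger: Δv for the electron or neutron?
The electron has the larger minimum velocity uncertainty, by a ratio of 1838.7.

For both particles, Δp_min = ℏ/(2Δx) = 4.431e-26 kg·m/s (same for both).

The velocity uncertainty is Δv = Δp/m:
- electron: Δv = 4.431e-26 / 9.109e-31 = 4.864e+04 m/s = 48.642 km/s
- neutron: Δv = 4.431e-26 / 1.675e-27 = 2.645e+01 m/s = 26.455 m/s

Ratio: 4.864e+04 / 2.645e+01 = 1838.7

The lighter particle has larger velocity uncertainty because Δv ∝ 1/m.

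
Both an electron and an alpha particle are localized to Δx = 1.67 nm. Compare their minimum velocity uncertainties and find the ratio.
The electron has the larger minimum velocity uncertainty, by a ratio of 7294.3.

For both particles, Δp_min = ℏ/(2Δx) = 3.157e-26 kg·m/s (same for both).

The velocity uncertainty is Δv = Δp/m:
- electron: Δv = 3.157e-26 / 9.109e-31 = 3.466e+04 m/s = 34.661 km/s
- alpha particle: Δv = 3.157e-26 / 6.645e-27 = 4.752e+00 m/s = 4.752 m/s

Ratio: 3.466e+04 / 4.752e+00 = 7294.3

The lighter particle has larger velocity uncertainty because Δv ∝ 1/m.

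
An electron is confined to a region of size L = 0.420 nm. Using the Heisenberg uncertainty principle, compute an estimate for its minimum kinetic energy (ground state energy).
53.996 meV

Using the uncertainty principle to estimate ground state energy:

1. The position uncertainty is approximately the confinement size:
   Δx ≈ L = 4.200e-10 m

2. From ΔxΔp ≥ ℏ/2, the minimum momentum uncertainty is:
   Δp ≈ ℏ/(2L) = 1.255e-25 kg·m/s

3. The kinetic energy is approximately:
   KE ≈ (Δp)²/(2m) = (1.255e-25)²/(2 × 9.109e-31 kg)
   KE ≈ 8.651e-21 J = 53.996 meV

This is an order-of-magnitude estimate of the ground state energy.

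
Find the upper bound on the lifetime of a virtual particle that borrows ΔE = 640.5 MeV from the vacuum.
5.138 × 10^-25 s

Using the energy-time uncertainty principle:
ΔEΔt ≥ ℏ/2

For a virtual particle borrowing energy ΔE, the maximum lifetime is:
Δt_max = ℏ/(2ΔE)

Converting energy:
ΔE = 640.5 MeV = 1.026e-10 J

Δt_max = (1.055e-34 J·s) / (2 × 1.026e-10 J)
Δt_max = 5.138e-25 s = 5.138 × 10^-25 s

Virtual particles with higher borrowed energy exist for shorter times.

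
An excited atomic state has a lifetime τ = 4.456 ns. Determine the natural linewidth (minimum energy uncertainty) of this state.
73.857 neV

Using the energy-time uncertainty principle:
ΔEΔt ≥ ℏ/2

The lifetime τ represents the time uncertainty Δt.
The natural linewidth (minimum energy uncertainty) is:

ΔE = ℏ/(2τ)
ΔE = (1.055e-34 J·s) / (2 × 4.456e-09 s)
ΔE = 1.183e-26 J = 73.857 neV

This natural linewidth limits the precision of spectroscopic measurements.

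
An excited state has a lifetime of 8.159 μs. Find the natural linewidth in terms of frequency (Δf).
9.753 kHz

Using the energy-time uncertainty principle and E = hf:
ΔEΔt ≥ ℏ/2
hΔf·Δt ≥ ℏ/2

The minimum frequency uncertainty is:
Δf = ℏ/(2hτ) = 1/(4πτ)
Δf = 1/(4π × 8.159e-06 s)
Δf = 9.753e+03 Hz = 9.753 kHz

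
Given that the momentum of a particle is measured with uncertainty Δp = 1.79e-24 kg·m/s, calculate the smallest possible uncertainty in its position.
29.457 pm

Using the Heisenberg uncertainty principle:
ΔxΔp ≥ ℏ/2

The minimum uncertainty in position is:
Δx_min = ℏ/(2Δp)
Δx_min = (1.055e-34 J·s) / (2 × 1.790e-24 kg·m/s)
Δx_min = 2.946e-11 m = 29.457 pm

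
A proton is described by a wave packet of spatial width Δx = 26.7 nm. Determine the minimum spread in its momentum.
1.975 × 10^-27 kg·m/s

For a wave packet, the spatial width Δx and momentum spread Δp are related by the uncertainty principle:
ΔxΔp ≥ ℏ/2

The minimum momentum spread is:
Δp_min = ℏ/(2Δx)
Δp_min = (1.055e-34 J·s) / (2 × 2.670e-08 m)
Δp_min = 1.975e-27 kg·m/s

A wave packet cannot have both a well-defined position and well-defined momentum.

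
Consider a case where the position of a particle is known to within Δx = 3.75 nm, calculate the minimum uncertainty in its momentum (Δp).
1.406 × 10^-26 kg·m/s

Using the Heisenberg uncertainty principle:
ΔxΔp ≥ ℏ/2

The minimum uncertainty in momentum is:
Δp_min = ℏ/(2Δx)
Δp_min = (1.055e-34 J·s) / (2 × 3.750e-09 m)
Δp_min = 1.406e-26 kg·m/s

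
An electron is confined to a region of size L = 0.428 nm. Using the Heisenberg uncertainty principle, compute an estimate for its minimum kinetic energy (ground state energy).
51.997 meV

Using the uncertainty principle to estimate ground state energy:

1. The position uncertainty is approximately the confinement size:
   Δx ≈ L = 4.280e-10 m

2. From ΔxΔp ≥ ℏ/2, the minimum momentum uncertainty is:
   Δp ≈ ℏ/(2L) = 1.232e-25 kg·m/s

3. The kinetic energy is approximately:
   KE ≈ (Δp)²/(2m) = (1.232e-25)²/(2 × 9.109e-31 kg)
   KE ≈ 8.331e-21 J = 51.997 meV

This is an order-of-magnitude estimate of the ground state energy.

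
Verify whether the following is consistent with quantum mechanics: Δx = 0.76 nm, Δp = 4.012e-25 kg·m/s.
Yes, it satisfies the uncertainty principle.

Calculate the product ΔxΔp:
ΔxΔp = (7.600e-10 m) × (4.012e-25 kg·m/s)
ΔxΔp = 3.049e-34 J·s

Compare to the minimum allowed value ℏ/2:
ℏ/2 = 5.273e-35 J·s

Since ΔxΔp = 3.049e-34 J·s ≥ 5.273e-35 J·s = ℏ/2,
the measurement satisfies the uncertainty principle.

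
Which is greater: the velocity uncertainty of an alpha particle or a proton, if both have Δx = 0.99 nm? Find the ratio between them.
The proton has the larger minimum velocity uncertainty, by a ratio of 4.0.

For both particles, Δp_min = ℏ/(2Δx) = 5.326e-26 kg·m/s (same for both).

The velocity uncertainty is Δv = Δp/m:
- alpha particle: Δv = 5.326e-26 / 6.645e-27 = 8.016e+00 m/s = 8.016 m/s
- proton: Δv = 5.326e-26 / 1.673e-27 = 3.184e+01 m/s = 31.843 m/s

Ratio: 3.184e+01 / 8.016e+00 = 4.0

The lighter particle has larger velocity uncertainty because Δv ∝ 1/m.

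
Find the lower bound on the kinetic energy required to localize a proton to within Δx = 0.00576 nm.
156.354 meV

Localizing a particle requires giving it sufficient momentum uncertainty:

1. From uncertainty principle: Δp ≥ ℏ/(2Δx)
   Δp_min = (1.055e-34 J·s) / (2 × 5.760e-12 m)
   Δp_min = 9.154e-24 kg·m/s

2. This momentum uncertainty corresponds to kinetic energy:
   KE ≈ (Δp)²/(2m) = (9.154e-24)²/(2 × 1.673e-27 kg)
   KE = 2.505e-20 J = 156.354 meV

Tighter localization requires more energy.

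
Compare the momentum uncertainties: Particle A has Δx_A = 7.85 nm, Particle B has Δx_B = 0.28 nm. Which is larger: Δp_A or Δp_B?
Particle B has the larger minimum momentum uncertainty, by a factor of 28.04.

For each particle, the minimum momentum uncertainty is Δp_min = ℏ/(2Δx):

Particle A: Δp_A = ℏ/(2×7.850e-09 m) = 6.717e-27 kg·m/s
Particle B: Δp_B = ℏ/(2×2.800e-10 m) = 1.883e-25 kg·m/s

Ratio: Δp_B/Δp_A = 28.04

Since Δp_min ∝ 1/Δx, the particle with smaller position uncertainty (B) has larger momentum uncertainty.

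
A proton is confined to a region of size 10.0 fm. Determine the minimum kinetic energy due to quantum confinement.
51.875 keV

Using the uncertainty principle:

1. Position uncertainty: Δx ≈ 1.000e-14 m
2. Minimum momentum uncertainty: Δp = ℏ/(2Δx) = 5.273e-21 kg·m/s
3. Minimum kinetic energy:
   KE = (Δp)²/(2m) = (5.273e-21)²/(2 × 1.673e-27 kg)
   KE = 8.311e-15 J = 51.875 keV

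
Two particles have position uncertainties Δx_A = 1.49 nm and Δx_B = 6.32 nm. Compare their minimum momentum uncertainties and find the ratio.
Particle A has the larger minimum momentum uncertainty, by a factor of 4.24.

For each particle, the minimum momentum uncertainty is Δp_min = ℏ/(2Δx):

Particle A: Δp_A = ℏ/(2×1.490e-09 m) = 3.539e-26 kg·m/s
Particle B: Δp_B = ℏ/(2×6.320e-09 m) = 8.343e-27 kg·m/s

Ratio: Δp_A/Δp_B = 4.24

Since Δp_min ∝ 1/Δx, the particle with smaller position uncertainty (A) has larger momentum uncertainty.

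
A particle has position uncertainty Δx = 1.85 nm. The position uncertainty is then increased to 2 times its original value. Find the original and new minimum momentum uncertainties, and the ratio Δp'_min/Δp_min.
Original Δp_min = 2.850 × 10^-26 kg·m/s; new Δp'_min = 1.425 × 10^-26 kg·m/s; ratio Δp'_min/Δp_min = 1/2.

From the uncertainty principle ΔxΔp ≥ ℏ/2, the minimum momentum uncertainty is Δp_min = ℏ/(2Δx).

Original (Δx = 1.85 nm = 1.850e-09 m):
Δp_min = (1.055e-34 J·s)/(2 × 1.850e-09 m) = 2.850e-26 kg·m/s

When Δx → 2Δx:
Δp'_min = ℏ/(2 × 2Δx) = (1/2) × ℏ/(2Δx) = (1/2) × Δp_min
Δp'_min = 1/2 × 2.850e-26 kg·m/s = 1.425e-26 kg·m/s

Since Δp_min ∝ 1/Δx, when Δx is increased to 2 times its original value, Δp_min decreases to 1/2 of its original value.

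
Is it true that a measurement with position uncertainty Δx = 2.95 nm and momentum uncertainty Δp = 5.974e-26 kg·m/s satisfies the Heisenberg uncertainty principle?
Yes, it satisfies the uncertainty principle.

Calculate the product ΔxΔp:
ΔxΔp = (2.950e-09 m) × (5.974e-26 kg·m/s)
ΔxΔp = 1.762e-34 J·s

Compare to the minimum allowed value ℏ/2:
ℏ/2 = 5.273e-35 J·s

Since ΔxΔp = 1.762e-34 J·s ≥ 5.273e-35 J·s = ℏ/2,
the measurement satisfies the uncertainty principle.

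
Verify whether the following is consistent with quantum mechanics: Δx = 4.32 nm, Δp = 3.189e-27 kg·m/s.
No, it violates the uncertainty principle (impossible measurement).

Calculate the product ΔxΔp:
ΔxΔp = (4.320e-09 m) × (3.189e-27 kg·m/s)
ΔxΔp = 1.378e-35 J·s

Compare to the minimum allowed value ℏ/2:
ℏ/2 = 5.273e-35 J·s

Since ΔxΔp = 1.378e-35 J·s < 5.273e-35 J·s = ℏ/2,
the measurement violates the uncertainty principle.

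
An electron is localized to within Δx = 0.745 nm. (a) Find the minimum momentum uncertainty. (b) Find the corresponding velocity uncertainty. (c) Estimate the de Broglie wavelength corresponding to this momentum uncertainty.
(a) Δp_min = 7.078 × 10^-26 kg·m/s
(b) Δv_min = 77.696 km/s
(c) λ_dB = 9.362 nm

Step-by-step:

(a) From the uncertainty principle:
Δp_min = ℏ/(2Δx) = (1.055e-34 J·s)/(2 × 7.450e-10 m) = 7.078e-26 kg·m/s

(b) The velocity uncertainty:
Δv = Δp/m = (7.078e-26 kg·m/s)/(9.109e-31 kg) = 7.770e+04 m/s = 77.696 km/s

(c) The de Broglie wavelength for this momentum:
λ = h/p = (6.626e-34 J·s)/(7.078e-26 kg·m/s) = 9.362e-09 m = 9.362 nm

Note: The de Broglie wavelength is comparable to the localization size, as expected from wave-particle duality.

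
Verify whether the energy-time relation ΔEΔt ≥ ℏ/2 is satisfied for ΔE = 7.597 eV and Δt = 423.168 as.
Yes, it satisfies the uncertainty relation.

Calculate the product ΔEΔt:
ΔE = 7.597 eV = 1.217e-18 J
ΔEΔt = (1.217e-18 J) × (4.232e-16 s)
ΔEΔt = 5.151e-34 J·s

Compare to the minimum allowed value ℏ/2:
ℏ/2 = 5.273e-35 J·s

Since ΔEΔt = 5.151e-34 J·s ≥ 5.273e-35 J·s = ℏ/2,
this satisfies the uncertainty relation.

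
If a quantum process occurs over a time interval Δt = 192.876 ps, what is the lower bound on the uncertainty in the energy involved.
1.706 μeV

Using the energy-time uncertainty principle:
ΔEΔt ≥ ℏ/2

The minimum uncertainty in energy is:
ΔE_min = ℏ/(2Δt)
ΔE_min = (1.055e-34 J·s) / (2 × 1.929e-10 s)
ΔE_min = 2.734e-25 J = 1.706 μeV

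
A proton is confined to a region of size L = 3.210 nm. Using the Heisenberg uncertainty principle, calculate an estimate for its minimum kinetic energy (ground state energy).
503.436 neV

Using the uncertainty principle to estimate ground state energy:

1. The position uncertainty is approximately the confinement size:
   Δx ≈ L = 3.210e-09 m

2. From ΔxΔp ≥ ℏ/2, the minimum momentum uncertainty is:
   Δp ≈ ℏ/(2L) = 1.643e-26 kg·m/s

3. The kinetic energy is approximately:
   KE ≈ (Δp)²/(2m) = (1.643e-26)²/(2 × 1.673e-27 kg)
   KE ≈ 8.066e-26 J = 503.436 neV

This is an order-of-magnitude estimate of the ground state energy.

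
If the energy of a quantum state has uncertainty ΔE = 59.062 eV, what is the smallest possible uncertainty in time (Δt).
5.572 as

Using the energy-time uncertainty principle:
ΔEΔt ≥ ℏ/2

The minimum uncertainty in time is:
Δt_min = ℏ/(2ΔE)
Δt_min = (1.055e-34 J·s) / (2 × 9.463e-18 J)
Δt_min = 5.572e-18 s = 5.572 as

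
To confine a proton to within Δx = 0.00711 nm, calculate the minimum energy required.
102.616 meV

Localizing a particle requires giving it sufficient momentum uncertainty:

1. From uncertainty principle: Δp ≥ ℏ/(2Δx)
   Δp_min = (1.055e-34 J·s) / (2 × 7.110e-12 m)
   Δp_min = 7.416e-24 kg·m/s

2. This momentum uncertainty corresponds to kinetic energy:
   KE ≈ (Δp)²/(2m) = (7.416e-24)²/(2 × 1.673e-27 kg)
   KE = 1.644e-20 J = 102.616 meV

Tighter localization requires more energy.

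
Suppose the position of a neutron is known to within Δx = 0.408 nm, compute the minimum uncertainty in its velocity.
77.160 m/s

Using the Heisenberg uncertainty principle and Δp = mΔv:
ΔxΔp ≥ ℏ/2
Δx(mΔv) ≥ ℏ/2

The minimum uncertainty in velocity is:
Δv_min = ℏ/(2mΔx)
Δv_min = (1.055e-34 J·s) / (2 × 1.675e-27 kg × 4.080e-10 m)
Δv_min = 7.716e+01 m/s = 77.160 m/s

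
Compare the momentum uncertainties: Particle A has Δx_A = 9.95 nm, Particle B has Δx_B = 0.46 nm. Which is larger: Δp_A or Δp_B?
Particle B has the larger minimum momentum uncertainty, by a factor of 21.63.

For each particle, the minimum momentum uncertainty is Δp_min = ℏ/(2Δx):

Particle A: Δp_A = ℏ/(2×9.950e-09 m) = 5.299e-27 kg·m/s
Particle B: Δp_B = ℏ/(2×4.600e-10 m) = 1.146e-25 kg·m/s

Ratio: Δp_B/Δp_A = 21.63

Since Δp_min ∝ 1/Δx, the particle with smaller position uncertainty (B) has larger momentum uncertainty.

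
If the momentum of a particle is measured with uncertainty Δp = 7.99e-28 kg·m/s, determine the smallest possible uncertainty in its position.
65.993 nm

Using the Heisenberg uncertainty principle:
ΔxΔp ≥ ℏ/2

The minimum uncertainty in position is:
Δx_min = ℏ/(2Δp)
Δx_min = (1.055e-34 J·s) / (2 × 7.990e-28 kg·m/s)
Δx_min = 6.599e-08 m = 65.993 nm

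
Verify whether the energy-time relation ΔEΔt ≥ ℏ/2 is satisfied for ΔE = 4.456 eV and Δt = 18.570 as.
No, it violates the uncertainty relation.

Calculate the product ΔEΔt:
ΔE = 4.456 eV = 7.139e-19 J
ΔEΔt = (7.139e-19 J) × (1.857e-17 s)
ΔEΔt = 1.326e-35 J·s

Compare to the minimum allowed value ℏ/2:
ℏ/2 = 5.273e-35 J·s

Since ΔEΔt = 1.326e-35 J·s < 5.273e-35 J·s = ℏ/2,
this violates the uncertainty relation.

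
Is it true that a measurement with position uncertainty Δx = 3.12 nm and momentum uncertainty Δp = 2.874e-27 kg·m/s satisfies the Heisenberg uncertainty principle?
No, it violates the uncertainty principle (impossible measurement).

Calculate the product ΔxΔp:
ΔxΔp = (3.120e-09 m) × (2.874e-27 kg·m/s)
ΔxΔp = 8.967e-36 J·s

Compare to the minimum allowed value ℏ/2:
ℏ/2 = 5.273e-35 J·s

Since ΔxΔp = 8.967e-36 J·s < 5.273e-35 J·s = ℏ/2,
the measurement violates the uncertainty principle.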